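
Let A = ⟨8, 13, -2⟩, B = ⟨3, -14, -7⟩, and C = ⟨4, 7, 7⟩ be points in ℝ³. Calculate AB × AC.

AB = (-5, -27, -5)
AC = (-4, -6, 9)
i: (-27)·9 - (-5)·(-6) = -243 - 30 = -273
j: (-5)·(-4) - (-5)·9 = 20 - (-45) = 65
k: (-5)·(-6) - (-27)·(-4) = 30 - 108 = -78
AB × AC = (-273, 65, -78)

(-273, 65, -78)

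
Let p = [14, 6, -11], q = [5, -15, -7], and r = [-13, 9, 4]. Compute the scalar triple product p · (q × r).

q × r:
i: (-15)·4 - (-7)·9 = -60 - (-63) = 3
j: (-7)·(-13) - 5·4 = 91 - 20 = 71
k: 5·9 - (-15)·(-13) = 45 - 195 = -150
q × r = (3, 71, -150)
p · (q × r) = 14·3 + 6·71 + (-11)·(-150) = 42 + 426 + 1650 = 2118

2118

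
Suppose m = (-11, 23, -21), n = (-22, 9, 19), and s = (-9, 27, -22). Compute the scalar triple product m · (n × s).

3529

n × s:
i: 9·(-22) - 19·27 = -198 - 513 = -711
j: 19·(-9) - (-22)·(-22) = -171 - 484 = -655
k: (-22)·27 - 9·(-9) = -594 - (-81) = -513
n × s = (-711, -655, -513)
m · (n × s) = (-11)·(-711) + 23·(-655) + (-21)·(-513) = 7821 - 15065 + 10773 = 3529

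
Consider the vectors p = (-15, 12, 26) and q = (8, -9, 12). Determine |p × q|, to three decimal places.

i: 12·12 - 26·(-9) = 144 - (-234) = 378
j: 26·8 - (-15)·12 = 208 - (-180) = 388
k: (-15)·(-9) - 12·8 = 135 - 96 = 39
p × q = (378, 388, 39)
|p × q| = √(378² + 388² + 39²) = √294949 ≈ 543.0921

543.092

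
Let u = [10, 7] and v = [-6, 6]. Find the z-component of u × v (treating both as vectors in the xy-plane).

102

10·6 - 7·(-6) = 60 - (-42) = 102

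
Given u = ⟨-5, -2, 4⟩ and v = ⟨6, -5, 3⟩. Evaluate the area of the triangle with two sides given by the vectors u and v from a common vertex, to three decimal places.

i: (-2)·3 - 4·(-5) = -6 - (-20) = 14
j: 4·6 - (-5)·3 = 24 - (-15) = 39
k: (-5)·(-5) - (-2)·6 = 25 - (-12) = 37
u × v = (14, 39, 37)
|u × v| = √(14² + 39² + 37²) = √3086 ≈ 55.5518
area = ½ · 55.5518 ≈ 27.776

27.776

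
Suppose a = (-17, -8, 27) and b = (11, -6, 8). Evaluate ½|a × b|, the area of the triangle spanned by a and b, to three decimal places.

i: (-8)·8 - 27·(-6) = -64 - (-162) = 98
j: 27·11 - (-17)·8 = 297 - (-136) = 433
k: (-17)·(-6) - (-8)·11 = 102 - (-88) = 190
a × b = (98, 433, 190)
|a × b| = √(98² + 433² + 190²) = √233193 ≈ 482.9006
area = ½ · 482.9006 ≈ 241.450

241.450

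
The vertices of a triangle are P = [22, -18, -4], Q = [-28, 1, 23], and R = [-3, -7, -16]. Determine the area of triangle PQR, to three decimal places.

PQ = (-50, 19, 27),  PR = (-25, 11, -12)
i: 19·(-12) - 27·11 = -228 - 297 = -525
j: 27·(-25) - (-50)·(-12) = -675 - 600 = -1275
k: (-50)·11 - 19·(-25) = -550 - (-475) = -75
PQ × PR = (-525, -1275, -75)
|PQ × PR| = √1906875 ≈ 1380.8964
area = ½ · 1380.8964 ≈ 690.448

690.448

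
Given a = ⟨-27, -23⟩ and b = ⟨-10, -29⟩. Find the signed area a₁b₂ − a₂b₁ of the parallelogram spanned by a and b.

553

(-27)·(-29) - (-23)·(-10) = 783 - 230 = 553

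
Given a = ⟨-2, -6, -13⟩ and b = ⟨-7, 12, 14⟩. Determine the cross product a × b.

i: (-6)·14 - (-13)·12 = -84 - (-156) = 72
j: (-13)·(-7) - (-2)·14 = 91 - (-28) = 119
k: (-2)·12 - (-6)·(-7) = -24 - 42 = -66
a × b = (72, 119, -66)

(72, 119, -66)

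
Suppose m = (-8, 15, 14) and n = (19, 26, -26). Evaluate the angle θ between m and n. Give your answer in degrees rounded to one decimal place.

m · n = (-8)·19 + 15·26 + 14·(-26) = -152 + 390 - 364 = -126
|m|² = 64 + 225 + 196 = 485,  |m| = √485 ≈ 22.022716
|n|² = 361 + 676 + 676 = 1713,  |n| = √1713 ≈ 41.388404
cos θ = -126 / (22.022716 · 41.388404) ≈ -0.13824
θ = arccos(-0.13824) ≈ 97.9°

97.9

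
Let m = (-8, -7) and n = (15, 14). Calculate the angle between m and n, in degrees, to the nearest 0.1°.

m · n = (-8)·15 + (-7)·14 = -120 - 98 = -218
|m|² = 64 + 49 = 113,  |m| = √113 ≈ 10.630146
|n|² = 225 + 196 = 421,  |n| = √421 ≈ 20.518285
cos θ = -218 / (10.630146 · 20.518285) ≈ -0.99948
θ = arccos(-0.99948) ≈ 178.2°

178.2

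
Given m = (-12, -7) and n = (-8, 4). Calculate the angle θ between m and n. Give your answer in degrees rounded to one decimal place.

m · n = (-12)·(-8) + (-7)·4 = 96 - 28 = 68
|m|² = 144 + 49 = 193,  |m| = √193 ≈ 13.892444
|n|² = 64 + 16 = 80,  |n| = √80 ≈ 8.944272
cos θ = 68 / (13.892444 · 8.944272) ≈ 0.54725
θ = arccos(0.54725) ≈ 56.8°

56.8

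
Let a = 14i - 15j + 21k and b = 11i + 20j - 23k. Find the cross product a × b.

i: (-15)·(-23) - 21·20 = 345 - 420 = -75
j: 21·11 - 14·(-23) = 231 - (-322) = 553
k: 14·20 - (-15)·11 = 280 - (-165) = 445
a × b = (-75, 553, 445)

(-75, 553, 445)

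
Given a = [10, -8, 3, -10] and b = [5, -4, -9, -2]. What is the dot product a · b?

a · b = 10·5 + (-8)·(-4) + 3·(-9) + (-10)·(-2) = 50 + 32 - 27 + 20 = 75

75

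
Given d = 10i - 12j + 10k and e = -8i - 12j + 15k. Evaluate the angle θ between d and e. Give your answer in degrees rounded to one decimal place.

56.3

d · e = 10·(-8) + (-12)·(-12) + 10·15 = -80 + 144 + 150 = 214
|d|² = 100 + 144 + 100 = 344,  |d| = √344 ≈ 18.547237
|e|² = 64 + 144 + 225 = 433,  |e| = √433 ≈ 20.808652
cos θ = 214 / (18.547237 · 20.808652) ≈ 0.55449
θ = arccos(0.55449) ≈ 56.3°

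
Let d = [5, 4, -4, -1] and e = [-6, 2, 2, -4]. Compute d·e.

-26

d · e = 5·(-6) + 4·2 + (-4)·2 + (-1)·(-4) = -30 + 8 - 8 + 4 = -26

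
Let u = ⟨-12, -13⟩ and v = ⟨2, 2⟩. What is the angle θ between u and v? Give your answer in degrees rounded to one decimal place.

u · v = (-12)·2 + (-13)·2 = -24 - 26 = -50
|u|² = 144 + 169 = 313,  |u| = √313 ≈ 17.691806
|v|² = 4 + 4 = 8,  |v| = √8 ≈ 2.828427
cos θ = -50 / (17.691806 · 2.828427) ≈ -0.99920
θ = arccos(-0.99920) ≈ 177.7°

177.7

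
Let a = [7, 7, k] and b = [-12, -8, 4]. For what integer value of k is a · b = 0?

35

a · b = 7·(-12) + 7·(-8) + k·4 = -140 + 4k
Set equal to 0: 4k = 140, so k = 35.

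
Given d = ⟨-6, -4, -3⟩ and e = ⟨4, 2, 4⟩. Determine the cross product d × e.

i: (-4)·4 - (-3)·2 = -16 - (-6) = -10
j: (-3)·4 - (-6)·4 = -12 - (-24) = 12
k: (-6)·2 - (-4)·4 = -12 - (-16) = 4
d × e = (-10, 12, 4)

(-10, 12, 4)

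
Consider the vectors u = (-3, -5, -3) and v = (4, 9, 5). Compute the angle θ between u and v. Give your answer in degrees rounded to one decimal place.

173.8

u · v = (-3)·4 + (-5)·9 + (-3)·5 = -12 - 45 - 15 = -72
|u|² = 9 + 25 + 9 = 43,  |u| = √43 ≈ 6.557439
|v|² = 16 + 81 + 25 = 122,  |v| = √122 ≈ 11.045361
cos θ = -72 / (6.557439 · 11.045361) ≈ -0.99407
θ = arccos(-0.99407) ≈ 173.8°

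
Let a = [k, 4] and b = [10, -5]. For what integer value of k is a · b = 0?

a · b = k·10 + 4·(-5) = -20 + 10k
Set equal to 0: 10k = 20, so k = 2.

2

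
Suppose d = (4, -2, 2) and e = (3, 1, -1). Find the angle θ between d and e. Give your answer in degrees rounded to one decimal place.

60.5

d · e = 4·3 + (-2)·1 + 2·(-1) = 12 - 2 - 2 = 8
|d|² = 16 + 4 + 4 = 24,  |d| = √24 ≈ 4.898979
|e|² = 9 + 1 + 1 = 11,  |e| = √11 ≈ 3.316625
cos θ = 8 / (4.898979 · 3.316625) ≈ 0.49237
θ = arccos(0.49237) ≈ 60.5°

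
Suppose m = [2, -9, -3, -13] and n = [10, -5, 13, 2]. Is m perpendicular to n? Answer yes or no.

m · n = 2·10 + (-9)·(-5) + (-3)·13 + (-13)·2 = 20 + 45 - 39 - 26 = 0
Zero, so the vectors are orthogonal.

yes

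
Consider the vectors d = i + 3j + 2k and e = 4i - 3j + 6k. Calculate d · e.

7

d · e = 1·4 + 3·(-3) + 2·6 = 4 - 9 + 12 = 7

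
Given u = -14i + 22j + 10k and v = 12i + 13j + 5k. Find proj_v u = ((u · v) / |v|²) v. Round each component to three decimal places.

u · v = (-14)·12 + 22·13 + 10·5 = -168 + 286 + 50 = 168
|v|² = 144 + 169 + 25 = 338
proj_v u = (168/338) · (12, 13, 5) ≈ (5.964, 6.462, 2.485)

(5.964, 6.462, 2.485)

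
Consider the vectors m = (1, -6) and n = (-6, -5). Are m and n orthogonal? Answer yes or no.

m · n = 1·(-6) + (-6)·(-5) = -6 + 30 = 24
Nonzero, so the vectors are not orthogonal.

no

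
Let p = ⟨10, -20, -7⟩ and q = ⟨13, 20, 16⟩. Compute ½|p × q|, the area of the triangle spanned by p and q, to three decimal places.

277.038

i: (-20)·16 - (-7)·20 = -320 - (-140) = -180
j: (-7)·13 - 10·16 = -91 - 160 = -251
k: 10·20 - (-20)·13 = 200 - (-260) = 460
p × q = (-180, -251, 460)
|p × q| = √((-180)² + (-251)² + 460²) = √307001 ≈ 554.0767
area = ½ · 554.0767 ≈ 277.038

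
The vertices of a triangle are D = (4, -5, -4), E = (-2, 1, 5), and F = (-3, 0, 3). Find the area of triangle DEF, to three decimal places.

DE = (-6, 6, 9),  DF = (-7, 5, 7)
i: 6·7 - 9·5 = 42 - 45 = -3
j: 9·(-7) - (-6)·7 = -63 - (-42) = -21
k: (-6)·5 - 6·(-7) = -30 - (-42) = 12
DE × DF = (-3, -21, 12)
|DE × DF| = √594 ≈ 24.3721
area = ½ · 24.3721 ≈ 12.186

12.186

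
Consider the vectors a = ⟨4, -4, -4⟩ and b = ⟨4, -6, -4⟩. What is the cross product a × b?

(-8, 0, -8)

i: (-4)·(-4) - (-4)·(-6) = 16 - 24 = -8
j: (-4)·4 - 4·(-4) = -16 - (-16) = 0
k: 4·(-6) - (-4)·4 = -24 - (-16) = -8
a × b = (-8, 0, -8)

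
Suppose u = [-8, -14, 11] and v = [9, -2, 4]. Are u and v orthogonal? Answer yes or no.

yes

u · v = (-8)·9 + (-14)·(-2) + 11·4 = -72 + 28 + 44 = 0
Zero, so the vectors are orthogonal.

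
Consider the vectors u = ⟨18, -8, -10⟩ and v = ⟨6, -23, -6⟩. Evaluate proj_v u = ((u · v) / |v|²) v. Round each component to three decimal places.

(3.514, -13.471, -3.514)

u · v = 18·6 + (-8)·(-23) + (-10)·(-6) = 108 + 184 + 60 = 352
|v|² = 36 + 529 + 36 = 601
proj_v u = (352/601) · (6, -23, -6) ≈ (3.514, -13.471, -3.514)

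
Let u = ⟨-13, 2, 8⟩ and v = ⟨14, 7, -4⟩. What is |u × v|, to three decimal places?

i: 2·(-4) - 8·7 = -8 - 56 = -64
j: 8·14 - (-13)·(-4) = 112 - 52 = 60
k: (-13)·7 - 2·14 = -91 - 28 = -119
u × v = (-64, 60, -119)
|u × v| = √((-64)² + 60² + (-119)²) = √21857 ≈ 147.8411

147.841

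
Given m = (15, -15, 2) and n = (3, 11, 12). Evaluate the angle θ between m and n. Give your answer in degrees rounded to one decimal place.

105.8

m · n = 15·3 + (-15)·11 + 2·12 = 45 - 165 + 24 = -96
|m|² = 225 + 225 + 4 = 454,  |m| = √454 ≈ 21.307276
|n|² = 9 + 121 + 144 = 274,  |n| = √274 ≈ 16.552945
cos θ = -96 / (21.307276 · 16.552945) ≈ -0.27219
θ = arccos(-0.27219) ≈ 105.8°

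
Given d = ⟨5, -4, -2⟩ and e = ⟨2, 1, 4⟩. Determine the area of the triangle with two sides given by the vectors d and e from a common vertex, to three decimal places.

15.338

i: (-4)·4 - (-2)·1 = -16 - (-2) = -14
j: (-2)·2 - 5·4 = -4 - 20 = -24
k: 5·1 - (-4)·2 = 5 - (-8) = 13
d × e = (-14, -24, 13)
|d × e| = √((-14)² + (-24)² + 13²) = √941 ≈ 30.6757
area = ½ · 30.6757 ≈ 15.338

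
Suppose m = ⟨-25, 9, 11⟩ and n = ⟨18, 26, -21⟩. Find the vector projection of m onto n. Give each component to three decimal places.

(-5.584, -8.065, 6.514)

m · n = (-25)·18 + 9·26 + 11·(-21) = -450 + 234 - 231 = -447
|n|² = 324 + 676 + 441 = 1441
proj_n m = (-447/1441) · (18, 26, -21) ≈ (-5.584, -8.065, 6.514)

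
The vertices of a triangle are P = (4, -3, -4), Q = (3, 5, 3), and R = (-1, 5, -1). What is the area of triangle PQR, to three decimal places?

27.713

PQ = (-1, 8, 7),  PR = (-5, 8, 3)
i: 8·3 - 7·8 = 24 - 56 = -32
j: 7·(-5) - (-1)·3 = -35 - (-3) = -32
k: (-1)·8 - 8·(-5) = -8 - (-40) = 32
PQ × PR = (-32, -32, 32)
|PQ × PR| = √3072 ≈ 55.4256
area = ½ · 55.4256 ≈ 27.713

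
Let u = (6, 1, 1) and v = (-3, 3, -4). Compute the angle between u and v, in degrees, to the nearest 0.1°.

121.9

u · v = 6·(-3) + 1·3 + 1·(-4) = -18 + 3 - 4 = -19
|u|² = 36 + 1 + 1 = 38,  |u| = √38 ≈ 6.164414
|v|² = 9 + 9 + 16 = 34,  |v| = √34 ≈ 5.830952
cos θ = -19 / (6.164414 · 5.830952) ≈ -0.52859
θ = arccos(-0.52859) ≈ 121.9°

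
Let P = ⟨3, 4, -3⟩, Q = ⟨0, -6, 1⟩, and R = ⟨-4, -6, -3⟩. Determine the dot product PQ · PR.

PQ = Q − P = (-3, -10, 4)
PR = R − P = (-7, -10, 0)
PQ · PR = (-3)·(-7) + (-10)·(-10) + 4·0 = 21 + 100 + 0 = 121

121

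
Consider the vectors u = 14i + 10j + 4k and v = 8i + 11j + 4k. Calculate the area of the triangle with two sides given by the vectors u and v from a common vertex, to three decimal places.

38.949

i: 10·4 - 4·11 = 40 - 44 = -4
j: 4·8 - 14·4 = 32 - 56 = -24
k: 14·11 - 10·8 = 154 - 80 = 74
u × v = (-4, -24, 74)
|u × v| = √((-4)² + (-24)² + 74²) = √6068 ≈ 77.8974
area = ½ · 77.8974 ≈ 38.949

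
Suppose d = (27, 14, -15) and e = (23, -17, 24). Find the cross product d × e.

i: 14·24 - (-15)·(-17) = 336 - 255 = 81
j: (-15)·23 - 27·24 = -345 - 648 = -993
k: 27·(-17) - 14·23 = -459 - 322 = -781
d × e = (81, -993, -781)

(81, -993, -781)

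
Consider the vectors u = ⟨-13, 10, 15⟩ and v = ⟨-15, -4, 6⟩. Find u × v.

(120, -147, 202)

i: 10·6 - 15·(-4) = 60 - (-60) = 120
j: 15·(-15) - (-13)·6 = -225 - (-78) = -147
k: (-13)·(-4) - 10·(-15) = 52 - (-150) = 202
u × v = (120, -147, 202)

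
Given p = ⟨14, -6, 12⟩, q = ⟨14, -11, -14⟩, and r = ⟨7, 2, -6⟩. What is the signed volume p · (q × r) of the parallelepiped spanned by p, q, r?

q × r:
i: (-11)·(-6) - (-14)·2 = 66 - (-28) = 94
j: (-14)·7 - 14·(-6) = -98 - (-84) = -14
k: 14·2 - (-11)·7 = 28 - (-77) = 105
q × r = (94, -14, 105)
p · (q × r) = 14·94 + (-6)·(-14) + 12·105 = 1316 + 84 + 1260 = 2660

2660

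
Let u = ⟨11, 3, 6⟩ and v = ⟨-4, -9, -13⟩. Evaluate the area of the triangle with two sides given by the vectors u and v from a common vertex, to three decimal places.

74.086

i: 3·(-13) - 6·(-9) = -39 - (-54) = 15
j: 6·(-4) - 11·(-13) = -24 - (-143) = 119
k: 11·(-9) - 3·(-4) = -99 - (-12) = -87
u × v = (15, 119, -87)
|u × v| = √(15² + 119² + (-87)²) = √21955 ≈ 148.1722
area = ½ · 148.1722 ≈ 74.086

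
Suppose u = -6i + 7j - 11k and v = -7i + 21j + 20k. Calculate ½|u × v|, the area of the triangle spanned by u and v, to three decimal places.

213.529

i: 7·20 - (-11)·21 = 140 - (-231) = 371
j: (-11)·(-7) - (-6)·20 = 77 - (-120) = 197
k: (-6)·21 - 7·(-7) = -126 - (-49) = -77
u × v = (371, 197, -77)
|u × v| = √(371² + 197² + (-77)²) = √182379 ≈ 427.0585
area = ½ · 427.0585 ≈ 213.529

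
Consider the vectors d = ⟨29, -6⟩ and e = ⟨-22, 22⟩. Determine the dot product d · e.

-770

d · e = 29·(-22) + (-6)·22 = -638 - 132 = -770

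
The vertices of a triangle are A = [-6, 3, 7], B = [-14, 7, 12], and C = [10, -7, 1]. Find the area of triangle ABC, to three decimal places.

22.113

AB = (-8, 4, 5),  AC = (16, -10, -6)
i: 4·(-6) - 5·(-10) = -24 - (-50) = 26
j: 5·16 - (-8)·(-6) = 80 - 48 = 32
k: (-8)·(-10) - 4·16 = 80 - 64 = 16
AB × AC = (26, 32, 16)
|AB × AC| = √1956 ≈ 44.2267
area = ½ · 44.2267 ≈ 22.113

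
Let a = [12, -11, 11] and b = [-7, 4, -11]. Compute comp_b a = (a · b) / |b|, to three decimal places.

a · b = 12·(-7) + (-11)·4 + 11·(-11) = -84 - 44 - 121 = -249
|b| = √(49 + 16 + 121) = √186 ≈ 13.6382
comp_b a = -249 / √186 ≈ -18.258

-18.258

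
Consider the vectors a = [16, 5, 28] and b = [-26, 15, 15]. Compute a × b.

i: 5·15 - 28·15 = 75 - 420 = -345
j: 28·(-26) - 16·15 = -728 - 240 = -968
k: 16·15 - 5·(-26) = 240 - (-130) = 370
a × b = (-345, -968, 370)

(-345, -968, 370)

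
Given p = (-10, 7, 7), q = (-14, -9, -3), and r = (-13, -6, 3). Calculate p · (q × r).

q × r:
i: (-9)·3 - (-3)·(-6) = -27 - 18 = -45
j: (-3)·(-13) - (-14)·3 = 39 - (-42) = 81
k: (-14)·(-6) - (-9)·(-13) = 84 - 117 = -33
q × r = (-45, 81, -33)
p · (q × r) = (-10)·(-45) + 7·81 + 7·(-33) = 450 + 567 - 231 = 786

786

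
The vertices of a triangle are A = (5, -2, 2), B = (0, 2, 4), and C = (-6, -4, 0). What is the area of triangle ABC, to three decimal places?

31.448

AB = (-5, 4, 2),  AC = (-11, -2, -2)
i: 4·(-2) - 2·(-2) = -8 - (-4) = -4
j: 2·(-11) - (-5)·(-2) = -22 - 10 = -32
k: (-5)·(-2) - 4·(-11) = 10 - (-44) = 54
AB × AC = (-4, -32, 54)
|AB × AC| = √3956 ≈ 62.8967
area = ½ · 62.8967 ≈ 31.448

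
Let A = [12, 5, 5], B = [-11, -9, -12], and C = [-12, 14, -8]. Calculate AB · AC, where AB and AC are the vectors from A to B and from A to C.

AB = B − A = (-23, -14, -17)
AC = C − A = (-24, 9, -13)
AB · AC = (-23)·(-24) + (-14)·9 + (-17)·(-13) = 552 - 126 + 221 = 647

647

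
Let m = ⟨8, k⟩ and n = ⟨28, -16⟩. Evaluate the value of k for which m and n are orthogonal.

14

m · n = 8·28 + k·(-16) = 224 - 16k
Set equal to 0: -16k = -224, so k = 14.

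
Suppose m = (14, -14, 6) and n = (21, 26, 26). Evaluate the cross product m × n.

(-520, -238, 658)

i: (-14)·26 - 6·26 = -364 - 156 = -520
j: 6·21 - 14·26 = 126 - 364 = -238
k: 14·26 - (-14)·21 = 364 - (-294) = 658
m × n = (-520, -238, 658)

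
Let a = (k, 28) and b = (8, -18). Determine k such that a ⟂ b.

a · b = k·8 + 28·(-18) = -504 + 8k
Set equal to 0: 8k = 504, so k = 63.

63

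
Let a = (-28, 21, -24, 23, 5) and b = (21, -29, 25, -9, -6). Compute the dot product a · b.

-2034

a · b = (-28)·21 + 21·(-29) + (-24)·25 + 23·(-9) + 5·(-6) = -588 - 609 - 600 - 207 - 30 = -2034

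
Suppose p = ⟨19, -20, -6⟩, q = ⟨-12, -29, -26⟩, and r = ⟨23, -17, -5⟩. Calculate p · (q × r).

q × r:
i: (-29)·(-5) - (-26)·(-17) = 145 - 442 = -297
j: (-26)·23 - (-12)·(-5) = -598 - 60 = -658
k: (-12)·(-17) - (-29)·23 = 204 - (-667) = 871
q × r = (-297, -658, 871)
p · (q × r) = 19·(-297) + (-20)·(-658) + (-6)·871 = -5643 + 13160 - 5226 = 2291

2291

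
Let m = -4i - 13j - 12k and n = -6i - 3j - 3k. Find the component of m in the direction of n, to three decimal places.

13.472

m · n = (-4)·(-6) + (-13)·(-3) + (-12)·(-3) = 24 + 39 + 36 = 99
|n| = √(36 + 9 + 9) = √54 ≈ 7.3485
comp_n m = 99 / √54 ≈ 13.472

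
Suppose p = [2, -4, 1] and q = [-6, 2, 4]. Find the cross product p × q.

(-18, -14, -20)

i: (-4)·4 - 1·2 = -16 - 2 = -18
j: 1·(-6) - 2·4 = -6 - 8 = -14
k: 2·2 - (-4)·(-6) = 4 - 24 = -20
p × q = (-18, -14, -20)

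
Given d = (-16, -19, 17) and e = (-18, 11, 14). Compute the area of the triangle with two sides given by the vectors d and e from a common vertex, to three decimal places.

i: (-19)·14 - 17·11 = -266 - 187 = -453
j: 17·(-18) - (-16)·14 = -306 - (-224) = -82
k: (-16)·11 - (-19)·(-18) = -176 - 342 = -518
d × e = (-453, -82, -518)
|d × e| = √((-453)² + (-82)² + (-518)²) = √480257 ≈ 693.0058
area = ½ · 693.0058 ≈ 346.503

346.503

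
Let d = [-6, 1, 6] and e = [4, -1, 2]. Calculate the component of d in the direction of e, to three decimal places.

-2.837

d · e = (-6)·4 + 1·(-1) + 6·2 = -24 - 1 + 12 = -13
|e| = √(16 + 1 + 4) = √21 ≈ 4.5826
comp_e d = -13 / √21 ≈ -2.837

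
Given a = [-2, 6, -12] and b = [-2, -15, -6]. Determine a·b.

-14

a · b = (-2)·(-2) + 6·(-15) + (-12)·(-6) = 4 - 90 + 72 = -14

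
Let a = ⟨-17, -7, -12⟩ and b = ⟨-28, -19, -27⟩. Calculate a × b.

(-39, -123, 127)

i: (-7)·(-27) - (-12)·(-19) = 189 - 228 = -39
j: (-12)·(-28) - (-17)·(-27) = 336 - 459 = -123
k: (-17)·(-19) - (-7)·(-28) = 323 - 196 = 127
a × b = (-39, -123, 127)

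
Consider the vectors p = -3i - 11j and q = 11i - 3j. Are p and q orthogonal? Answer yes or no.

yes

p · q = (-3)·11 + (-11)·(-3) = -33 + 33 = 0
Zero, so the vectors are orthogonal.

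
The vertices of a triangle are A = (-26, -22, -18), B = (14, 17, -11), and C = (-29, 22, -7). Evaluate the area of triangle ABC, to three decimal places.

AB = (40, 39, 7),  AC = (-3, 44, 11)
i: 39·11 - 7·44 = 429 - 308 = 121
j: 7·(-3) - 40·11 = -21 - 440 = -461
k: 40·44 - 39·(-3) = 1760 - (-117) = 1877
AB × AC = (121, -461, 1877)
|AB × AC| = √3750291 ≈ 1936.5668
area = ½ · 1936.5668 ≈ 968.283

968.283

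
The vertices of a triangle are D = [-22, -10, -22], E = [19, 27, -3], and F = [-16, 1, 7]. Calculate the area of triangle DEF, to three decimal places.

DE = (41, 37, 19),  DF = (6, 11, 29)
i: 37·29 - 19·11 = 1073 - 209 = 864
j: 19·6 - 41·29 = 114 - 1189 = -1075
k: 41·11 - 37·6 = 451 - 222 = 229
DE × DF = (864, -1075, 229)
|DE × DF| = √1954562 ≈ 1398.0565
area = ½ · 1398.0565 ≈ 699.028

699.028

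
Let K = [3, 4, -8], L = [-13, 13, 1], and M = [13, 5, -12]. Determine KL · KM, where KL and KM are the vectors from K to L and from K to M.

KL = L − K = (-16, 9, 9)
KM = M − K = (10, 1, -4)
KL · KM = (-16)·10 + 9·1 + 9·(-4) = -160 + 9 - 36 = -187

-187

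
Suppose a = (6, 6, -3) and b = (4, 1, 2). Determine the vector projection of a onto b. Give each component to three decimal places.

(4.571, 1.143, 2.286)

a · b = 6·4 + 6·1 + (-3)·2 = 24 + 6 - 6 = 24
|b|² = 16 + 1 + 4 = 21
proj_b a = (24/21) · (4, 1, 2) ≈ (4.571, 1.143, 2.286)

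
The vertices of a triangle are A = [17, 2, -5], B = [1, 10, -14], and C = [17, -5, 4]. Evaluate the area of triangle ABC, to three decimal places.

AB = (-16, 8, -9),  AC = (0, -7, 9)
i: 8·9 - (-9)·(-7) = 72 - 63 = 9
j: (-9)·0 - (-16)·9 = 0 - (-144) = 144
k: (-16)·(-7) - 8·0 = 112 - 0 = 112
AB × AC = (9, 144, 112)
|AB × AC| = √33361 ≈ 182.6499
area = ½ · 182.6499 ≈ 91.325

91.325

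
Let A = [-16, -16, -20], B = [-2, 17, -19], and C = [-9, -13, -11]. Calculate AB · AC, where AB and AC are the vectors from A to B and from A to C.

206

AB = B − A = (14, 33, 1)
AC = C − A = (7, 3, 9)
AB · AC = 14·7 + 33·3 + 1·9 = 98 + 99 + 9 = 206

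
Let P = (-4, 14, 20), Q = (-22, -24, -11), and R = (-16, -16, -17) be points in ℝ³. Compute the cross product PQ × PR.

(476, -294, 84)

PQ = (-18, -38, -31)
PR = (-12, -30, -37)
i: (-38)·(-37) - (-31)·(-30) = 1406 - 930 = 476
j: (-31)·(-12) - (-18)·(-37) = 372 - 666 = -294
k: (-18)·(-30) - (-38)·(-12) = 540 - 456 = 84
PQ × PR = (476, -294, 84)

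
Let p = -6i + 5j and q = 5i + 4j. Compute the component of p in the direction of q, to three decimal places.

p · q = (-6)·5 + 5·4 = -30 + 20 = -10
|q| = √(25 + 16) = √41 ≈ 6.4031
comp_q p = -10 / √41 ≈ -1.562

-1.562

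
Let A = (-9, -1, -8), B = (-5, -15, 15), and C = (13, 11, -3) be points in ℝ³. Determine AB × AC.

AB = (4, -14, 23)
AC = (22, 12, 5)
i: (-14)·5 - 23·12 = -70 - 276 = -346
j: 23·22 - 4·5 = 506 - 20 = 486
k: 4·12 - (-14)·22 = 48 - (-308) = 356
AB × AC = (-346, 486, 356)

(-346, 486, 356)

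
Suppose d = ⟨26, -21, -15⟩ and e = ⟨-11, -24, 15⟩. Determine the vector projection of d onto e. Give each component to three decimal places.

(0.084, 0.182, -0.114)

d · e = 26·(-11) + (-21)·(-24) + (-15)·15 = -286 + 504 - 225 = -7
|e|² = 121 + 576 + 225 = 922
proj_e d = (-7/922) · (-11, -24, 15) ≈ (0.084, 0.182, -0.114)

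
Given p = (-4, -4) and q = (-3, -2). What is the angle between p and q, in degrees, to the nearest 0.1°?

p · q = (-4)·(-3) + (-4)·(-2) = 12 + 8 = 20
|p|² = 16 + 16 = 32,  |p| = √32 ≈ 5.656854
|q|² = 9 + 4 = 13,  |q| = √13 ≈ 3.605551
cos θ = 20 / (5.656854 · 3.605551) ≈ 0.98058
θ = arccos(0.98058) ≈ 11.3°

11.3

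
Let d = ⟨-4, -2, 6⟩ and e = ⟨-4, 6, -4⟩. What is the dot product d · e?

-20

d · e = (-4)·(-4) + (-2)·6 + 6·(-4) = 16 - 12 - 24 = -20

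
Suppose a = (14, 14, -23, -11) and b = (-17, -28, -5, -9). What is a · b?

a · b = 14·(-17) + 14·(-28) + (-23)·(-5) + (-11)·(-9) = -238 - 392 + 115 + 99 = -416

-416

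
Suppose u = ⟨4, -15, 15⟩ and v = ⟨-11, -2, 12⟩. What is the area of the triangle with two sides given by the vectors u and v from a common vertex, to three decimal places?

156.363

i: (-15)·12 - 15·(-2) = -180 - (-30) = -150
j: 15·(-11) - 4·12 = -165 - 48 = -213
k: 4·(-2) - (-15)·(-11) = -8 - 165 = -173
u × v = (-150, -213, -173)
|u × v| = √((-150)² + (-213)² + (-173)²) = √97798 ≈ 312.7267
area = ½ · 312.7267 ≈ 156.363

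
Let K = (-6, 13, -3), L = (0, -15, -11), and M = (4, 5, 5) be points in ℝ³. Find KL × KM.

(-288, -128, 232)

KL = (6, -28, -8)
KM = (10, -8, 8)
i: (-28)·8 - (-8)·(-8) = -224 - 64 = -288
j: (-8)·10 - 6·8 = -80 - 48 = -128
k: 6·(-8) - (-28)·10 = -48 - (-280) = 232
KL × KM = (-288, -128, 232)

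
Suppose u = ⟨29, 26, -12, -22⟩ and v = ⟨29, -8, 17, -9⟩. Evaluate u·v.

u · v = 29·29 + 26·(-8) + (-12)·17 + (-22)·(-9) = 841 - 208 - 204 + 198 = 627

627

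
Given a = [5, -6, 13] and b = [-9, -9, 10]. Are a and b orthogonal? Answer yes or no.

no

a · b = 5·(-9) + (-6)·(-9) + 13·10 = -45 + 54 + 130 = 139
Nonzero, so the vectors are not orthogonal.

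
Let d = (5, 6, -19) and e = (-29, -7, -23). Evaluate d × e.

(-271, 666, 139)

i: 6·(-23) - (-19)·(-7) = -138 - 133 = -271
j: (-19)·(-29) - 5·(-23) = 551 - (-115) = 666
k: 5·(-7) - 6·(-29) = -35 - (-174) = 139
d × e = (-271, 666, 139)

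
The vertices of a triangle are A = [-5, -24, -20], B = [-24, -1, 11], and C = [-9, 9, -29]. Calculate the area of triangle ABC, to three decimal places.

686.686

AB = (-19, 23, 31),  AC = (-4, 33, -9)
i: 23·(-9) - 31·33 = -207 - 1023 = -1230
j: 31·(-4) - (-19)·(-9) = -124 - 171 = -295
k: (-19)·33 - 23·(-4) = -627 - (-92) = -535
AB × AC = (-1230, -295, -535)
|AB × AC| = √1886150 ≈ 1373.3718
area = ½ · 1373.3718 ≈ 686.686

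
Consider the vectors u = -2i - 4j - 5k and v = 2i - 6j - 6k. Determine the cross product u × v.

i: (-4)·(-6) - (-5)·(-6) = 24 - 30 = -6
j: (-5)·2 - (-2)·(-6) = -10 - 12 = -22
k: (-2)·(-6) - (-4)·2 = 12 - (-8) = 20
u × v = (-6, -22, 20)

(-6, -22, 20)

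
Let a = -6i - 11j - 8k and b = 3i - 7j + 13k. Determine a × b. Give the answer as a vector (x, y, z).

(-199, 54, 75)

i: (-11)·13 - (-8)·(-7) = -143 - 56 = -199
j: (-8)·3 - (-6)·13 = -24 - (-78) = 54
k: (-6)·(-7) - (-11)·3 = 42 - (-33) = 75
a × b = (-199, 54, 75)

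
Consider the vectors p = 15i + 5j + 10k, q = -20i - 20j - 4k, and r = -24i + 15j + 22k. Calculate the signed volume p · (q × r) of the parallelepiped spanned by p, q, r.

-10820

q × r:
i: (-20)·22 - (-4)·15 = -440 - (-60) = -380
j: (-4)·(-24) - (-20)·22 = 96 - (-440) = 536
k: (-20)·15 - (-20)·(-24) = -300 - 480 = -780
q × r = (-380, 536, -780)
p · (q × r) = 15·(-380) + 5·536 + 10·(-780) = -5700 + 2680 - 7800 = -10820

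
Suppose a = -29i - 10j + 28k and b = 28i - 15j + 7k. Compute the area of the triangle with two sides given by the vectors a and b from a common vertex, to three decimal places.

i: (-10)·7 - 28·(-15) = -70 - (-420) = 350
j: 28·28 - (-29)·7 = 784 - (-203) = 987
k: (-29)·(-15) - (-10)·28 = 435 - (-280) = 715
a × b = (350, 987, 715)
|a × b| = √(350² + 987² + 715²) = √1607894 ≈ 1268.0276
area = ½ · 1268.0276 ≈ 634.014

634.014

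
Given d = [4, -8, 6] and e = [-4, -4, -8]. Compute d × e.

(88, 8, -48)

i: (-8)·(-8) - 6·(-4) = 64 - (-24) = 88
j: 6·(-4) - 4·(-8) = -24 - (-32) = 8
k: 4·(-4) - (-8)·(-4) = -16 - 32 = -48
d × e = (88, 8, -48)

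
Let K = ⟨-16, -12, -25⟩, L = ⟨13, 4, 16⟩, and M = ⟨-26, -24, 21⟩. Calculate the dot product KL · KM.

1404

KL = L − K = (29, 16, 41)
KM = M − K = (-10, -12, 46)
KL · KM = 29·(-10) + 16·(-12) + 41·46 = -290 - 192 + 1886 = 1404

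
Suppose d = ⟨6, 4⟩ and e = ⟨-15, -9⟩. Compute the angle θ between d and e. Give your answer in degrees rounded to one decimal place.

177.3

d · e = 6·(-15) + 4·(-9) = -90 - 36 = -126
|d|² = 36 + 16 = 52,  |d| = √52 ≈ 7.211103
|e|² = 225 + 81 = 306,  |e| = √306 ≈ 17.492856
cos θ = -126 / (7.211103 · 17.492856) ≈ -0.99887
θ = arccos(-0.99887) ≈ 177.3°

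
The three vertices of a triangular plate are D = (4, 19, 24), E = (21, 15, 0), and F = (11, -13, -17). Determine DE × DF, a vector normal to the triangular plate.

DE = (17, -4, -24)
DF = (7, -32, -41)
i: (-4)·(-41) - (-24)·(-32) = 164 - 768 = -604
j: (-24)·7 - 17·(-41) = -168 - (-697) = 529
k: 17·(-32) - (-4)·7 = -544 - (-28) = -516
DE × DF = (-604, 529, -516)

(-604, 529, -516)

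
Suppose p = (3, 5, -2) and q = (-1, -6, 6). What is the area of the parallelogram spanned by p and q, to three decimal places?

i: 5·6 - (-2)·(-6) = 30 - 12 = 18
j: (-2)·(-1) - 3·6 = 2 - 18 = -16
k: 3·(-6) - 5·(-1) = -18 - (-5) = -13
p × q = (18, -16, -13)
|p × q| = √(18² + (-16)² + (-13)²) = √749 ≈ 27.3679

27.368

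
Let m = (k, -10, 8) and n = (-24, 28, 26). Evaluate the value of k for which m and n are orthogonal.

m · n = k·(-24) + (-10)·28 + 8·26 = -72 - 24k
Set equal to 0: -24k = 72, so k = -3.

-3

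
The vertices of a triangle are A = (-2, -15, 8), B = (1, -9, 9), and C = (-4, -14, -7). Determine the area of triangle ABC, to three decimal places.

AB = (3, 6, 1),  AC = (-2, 1, -15)
i: 6·(-15) - 1·1 = -90 - 1 = -91
j: 1·(-2) - 3·(-15) = -2 - (-45) = 43
k: 3·1 - 6·(-2) = 3 - (-12) = 15
AB × AC = (-91, 43, 15)
|AB × AC| = √10355 ≈ 101.7595
area = ½ · 101.7595 ≈ 50.880

50.880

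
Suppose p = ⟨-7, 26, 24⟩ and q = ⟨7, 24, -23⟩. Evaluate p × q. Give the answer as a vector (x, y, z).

(-1174, 7, -350)

i: 26·(-23) - 24·24 = -598 - 576 = -1174
j: 24·7 - (-7)·(-23) = 168 - 161 = 7
k: (-7)·24 - 26·7 = -168 - 182 = -350
p × q = (-1174, 7, -350)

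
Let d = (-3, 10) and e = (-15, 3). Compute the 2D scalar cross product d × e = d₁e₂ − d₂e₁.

(-3)·3 - 10·(-15) = -9 - (-150) = 141

141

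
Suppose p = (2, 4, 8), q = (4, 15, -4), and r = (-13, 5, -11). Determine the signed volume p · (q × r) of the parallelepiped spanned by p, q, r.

1814

q × r:
i: 15·(-11) - (-4)·5 = -165 - (-20) = -145
j: (-4)·(-13) - 4·(-11) = 52 - (-44) = 96
k: 4·5 - 15·(-13) = 20 - (-195) = 215
q × r = (-145, 96, 215)
p · (q × r) = 2·(-145) + 4·96 + 8·215 = -290 + 384 + 1720 = 1814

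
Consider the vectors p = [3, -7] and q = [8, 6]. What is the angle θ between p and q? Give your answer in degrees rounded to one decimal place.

103.7

p · q = 3·8 + (-7)·6 = 24 - 42 = -18
|p|² = 9 + 49 = 58,  |p| = √58 ≈ 7.615773
|q|² = 64 + 36 = 100,  |q| = √100 ≈ 10.000000
cos θ = -18 / (7.615773 · 10.000000) ≈ -0.23635
θ = arccos(-0.23635) ≈ 103.7°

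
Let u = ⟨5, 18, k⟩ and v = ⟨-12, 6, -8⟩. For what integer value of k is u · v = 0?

6

u · v = 5·(-12) + 18·6 + k·(-8) = 48 - 8k
Set equal to 0: -8k = -48, so k = 6.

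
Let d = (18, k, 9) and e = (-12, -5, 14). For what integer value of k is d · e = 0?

-18

d · e = 18·(-12) + k·(-5) + 9·14 = -90 - 5k
Set equal to 0: -5k = 90, so k = -18.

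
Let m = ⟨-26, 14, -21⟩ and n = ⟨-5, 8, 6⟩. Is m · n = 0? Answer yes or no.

no

m · n = (-26)·(-5) + 14·8 + (-21)·6 = 130 + 112 - 126 = 116
Nonzero, so the vectors are not orthogonal.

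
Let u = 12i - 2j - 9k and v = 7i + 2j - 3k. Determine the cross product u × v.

(24, -27, 38)

i: (-2)·(-3) - (-9)·2 = 6 - (-18) = 24
j: (-9)·7 - 12·(-3) = -63 - (-36) = -27
k: 12·2 - (-2)·7 = 24 - (-14) = 38
u × v = (24, -27, 38)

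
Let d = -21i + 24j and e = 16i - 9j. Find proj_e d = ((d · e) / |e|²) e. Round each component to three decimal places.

d · e = (-21)·16 + 24·(-9) = -336 - 216 = -552
|e|² = 256 + 81 = 337
proj_e d = (-552/337) · (16, -9) ≈ (-26.208, 14.742)

(-26.208, 14.742)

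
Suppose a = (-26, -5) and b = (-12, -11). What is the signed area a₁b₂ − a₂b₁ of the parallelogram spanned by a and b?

226

(-26)·(-11) - (-5)·(-12) = 286 - 60 = 226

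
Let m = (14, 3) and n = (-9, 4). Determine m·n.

-114

m · n = 14·(-9) + 3·4 = -126 + 12 = -114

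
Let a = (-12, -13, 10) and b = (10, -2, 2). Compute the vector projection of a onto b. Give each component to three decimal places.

a · b = (-12)·10 + (-13)·(-2) + 10·2 = -120 + 26 + 20 = -74
|b|² = 100 + 4 + 4 = 108
proj_b a = (-74/108) · (10, -2, 2) ≈ (-6.852, 1.370, -1.370)

(-6.852, 1.370, -1.370)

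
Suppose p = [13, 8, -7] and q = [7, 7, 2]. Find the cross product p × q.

i: 8·2 - (-7)·7 = 16 - (-49) = 65
j: (-7)·7 - 13·2 = -49 - 26 = -75
k: 13·7 - 8·7 = 91 - 56 = 35
p × q = (65, -75, 35)

(65, -75, 35)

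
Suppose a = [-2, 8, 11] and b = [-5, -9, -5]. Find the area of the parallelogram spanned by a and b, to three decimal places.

i: 8·(-5) - 11·(-9) = -40 - (-99) = 59
j: 11·(-5) - (-2)·(-5) = -55 - 10 = -65
k: (-2)·(-9) - 8·(-5) = 18 - (-40) = 58
a × b = (59, -65, 58)
|a × b| = √(59² + (-65)² + 58²) = √11070 ≈ 105.2141

105.214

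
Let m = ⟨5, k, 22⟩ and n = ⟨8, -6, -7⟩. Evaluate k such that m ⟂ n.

m · n = 5·8 + k·(-6) + 22·(-7) = -114 - 6k
Set equal to 0: -6k = 114, so k = -19.

-19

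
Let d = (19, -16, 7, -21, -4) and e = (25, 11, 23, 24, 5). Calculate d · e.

d · e = 19·25 + (-16)·11 + 7·23 + (-21)·24 + (-4)·5 = 475 - 176 + 161 - 504 - 20 = -64

-64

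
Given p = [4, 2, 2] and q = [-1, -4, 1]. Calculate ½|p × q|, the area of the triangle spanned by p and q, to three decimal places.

i: 2·1 - 2·(-4) = 2 - (-8) = 10
j: 2·(-1) - 4·1 = -2 - 4 = -6
k: 4·(-4) - 2·(-1) = -16 - (-2) = -14
p × q = (10, -6, -14)
|p × q| = √(10² + (-6)² + (-14)²) = √332 ≈ 18.2209
area = ½ · 18.2209 ≈ 9.110

9.110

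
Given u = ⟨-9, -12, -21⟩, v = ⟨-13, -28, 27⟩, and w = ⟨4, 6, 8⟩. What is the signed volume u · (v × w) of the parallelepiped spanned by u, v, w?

216

v × w:
i: (-28)·8 - 27·6 = -224 - 162 = -386
j: 27·4 - (-13)·8 = 108 - (-104) = 212
k: (-13)·6 - (-28)·4 = -78 - (-112) = 34
v × w = (-386, 212, 34)
u · (v × w) = (-9)·(-386) + (-12)·212 + (-21)·34 = 3474 - 2544 - 714 = 216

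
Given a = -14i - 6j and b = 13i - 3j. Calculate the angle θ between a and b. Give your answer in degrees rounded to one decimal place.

a · b = (-14)·13 + (-6)·(-3) = -182 + 18 = -164
|a|² = 196 + 36 = 232,  |a| = √232 ≈ 15.231546
|b|² = 169 + 9 = 178,  |b| = √178 ≈ 13.341664
cos θ = -164 / (15.231546 · 13.341664) ≈ -0.80703
θ = arccos(-0.80703) ≈ 143.8°

143.8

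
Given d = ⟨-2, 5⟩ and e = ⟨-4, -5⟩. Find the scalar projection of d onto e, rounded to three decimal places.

-2.655

d · e = (-2)·(-4) + 5·(-5) = 8 - 25 = -17
|e| = √(16 + 25) = √41 ≈ 6.4031
comp_e d = -17 / √41 ≈ -2.655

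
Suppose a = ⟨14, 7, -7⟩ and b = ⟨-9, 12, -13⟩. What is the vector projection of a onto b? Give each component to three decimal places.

a · b = 14·(-9) + 7·12 + (-7)·(-13) = -126 + 84 + 91 = 49
|b|² = 81 + 144 + 169 = 394
proj_b a = (49/394) · (-9, 12, -13) ≈ (-1.119, 1.492, -1.617)

(-1.119, 1.492, -1.617)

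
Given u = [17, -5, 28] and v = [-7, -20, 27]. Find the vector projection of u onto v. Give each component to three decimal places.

u · v = 17·(-7) + (-5)·(-20) + 28·27 = -119 + 100 + 756 = 737
|v|² = 49 + 400 + 729 = 1178
proj_v u = (737/1178) · (-7, -20, 27) ≈ (-4.379, -12.513, 16.892)

(-4.379, -12.513, 16.892)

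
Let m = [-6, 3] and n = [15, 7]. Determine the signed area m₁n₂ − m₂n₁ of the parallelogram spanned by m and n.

(-6)·7 - 3·15 = -42 - 45 = -87

-87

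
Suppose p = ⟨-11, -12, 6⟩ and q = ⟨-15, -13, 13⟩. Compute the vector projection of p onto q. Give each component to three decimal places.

(-10.631, -9.213, 9.213)

p · q = (-11)·(-15) + (-12)·(-13) + 6·13 = 165 + 156 + 78 = 399
|q|² = 225 + 169 + 169 = 563
proj_q p = (399/563) · (-15, -13, 13) ≈ (-10.631, -9.213, 9.213)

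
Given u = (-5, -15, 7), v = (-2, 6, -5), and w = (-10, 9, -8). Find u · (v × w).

-201

v × w:
i: 6·(-8) - (-5)·9 = -48 - (-45) = -3
j: (-5)·(-10) - (-2)·(-8) = 50 - 16 = 34
k: (-2)·9 - 6·(-10) = -18 - (-60) = 42
v × w = (-3, 34, 42)
u · (v × w) = (-5)·(-3) + (-15)·34 + 7·42 = 15 - 510 + 294 = -201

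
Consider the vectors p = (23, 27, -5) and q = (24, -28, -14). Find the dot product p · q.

p · q = 23·24 + 27·(-28) + (-5)·(-14) = 552 - 756 + 70 = -134

-134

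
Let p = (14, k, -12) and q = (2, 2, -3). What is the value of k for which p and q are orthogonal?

p · q = 14·2 + k·2 + (-12)·(-3) = 64 + 2k
Set equal to 0: 2k = -64, so k = -32.

-32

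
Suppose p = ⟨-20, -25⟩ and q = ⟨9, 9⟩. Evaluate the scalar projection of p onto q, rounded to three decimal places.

-31.820

p · q = (-20)·9 + (-25)·9 = -180 - 225 = -405
|q| = √(81 + 81) = √162 ≈ 12.7279
comp_q p = -405 / √162 ≈ -31.820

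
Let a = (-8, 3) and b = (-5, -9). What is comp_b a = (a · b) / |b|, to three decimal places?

a · b = (-8)·(-5) + 3·(-9) = 40 - 27 = 13
|b| = √(25 + 81) = √106 ≈ 10.2956
comp_b a = 13 / √106 ≈ 1.263

1.263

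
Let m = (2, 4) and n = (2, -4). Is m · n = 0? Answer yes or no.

m · n = 2·2 + 4·(-4) = 4 - 16 = -12
Nonzero, so the vectors are not orthogonal.

no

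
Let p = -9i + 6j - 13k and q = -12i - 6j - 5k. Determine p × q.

(-108, 111, 126)

i: 6·(-5) - (-13)·(-6) = -30 - 78 = -108
j: (-13)·(-12) - (-9)·(-5) = 156 - 45 = 111
k: (-9)·(-6) - 6·(-12) = 54 - (-72) = 126
p × q = (-108, 111, 126)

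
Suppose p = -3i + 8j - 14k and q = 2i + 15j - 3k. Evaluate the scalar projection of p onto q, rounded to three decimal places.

p · q = (-3)·2 + 8·15 + (-14)·(-3) = -6 + 120 + 42 = 156
|q| = √(4 + 225 + 9) = √238 ≈ 15.4272
comp_q p = 156 / √238 ≈ 10.112

10.112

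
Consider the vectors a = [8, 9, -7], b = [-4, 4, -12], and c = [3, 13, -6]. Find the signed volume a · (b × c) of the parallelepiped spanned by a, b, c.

964

b × c:
i: 4·(-6) - (-12)·13 = -24 - (-156) = 132
j: (-12)·3 - (-4)·(-6) = -36 - 24 = -60
k: (-4)·13 - 4·3 = -52 - 12 = -64
b × c = (132, -60, -64)
a · (b × c) = 8·132 + 9·(-60) + (-7)·(-64) = 1056 - 540 + 448 = 964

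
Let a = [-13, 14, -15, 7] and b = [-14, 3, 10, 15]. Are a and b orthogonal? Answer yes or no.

a · b = (-13)·(-14) + 14·3 + (-15)·10 + 7·15 = 182 + 42 - 150 + 105 = 179
Nonzero, so the vectors are not orthogonal.

no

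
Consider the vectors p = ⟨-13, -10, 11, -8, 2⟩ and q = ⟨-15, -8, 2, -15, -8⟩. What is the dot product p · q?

p · q = (-13)·(-15) + (-10)·(-8) + 11·2 + (-8)·(-15) + 2·(-8) = 195 + 80 + 22 + 120 - 16 = 401

401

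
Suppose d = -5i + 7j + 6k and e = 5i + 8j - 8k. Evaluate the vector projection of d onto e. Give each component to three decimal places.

d · e = (-5)·5 + 7·8 + 6·(-8) = -25 + 56 - 48 = -17
|e|² = 25 + 64 + 64 = 153
proj_e d = (-17/153) · (5, 8, -8) ≈ (-0.556, -0.889, 0.889)

(-0.556, -0.889, 0.889)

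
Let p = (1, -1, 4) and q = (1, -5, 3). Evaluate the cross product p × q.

i: (-1)·3 - 4·(-5) = -3 - (-20) = 17
j: 4·1 - 1·3 = 4 - 3 = 1
k: 1·(-5) - (-1)·1 = -5 - (-1) = -4
p × q = (17, 1, -4)

(17, 1, -4)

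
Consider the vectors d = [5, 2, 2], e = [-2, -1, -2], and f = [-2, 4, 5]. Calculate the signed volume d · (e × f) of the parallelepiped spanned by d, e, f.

23

e × f:
i: (-1)·5 - (-2)·4 = -5 - (-8) = 3
j: (-2)·(-2) - (-2)·5 = 4 - (-10) = 14
k: (-2)·4 - (-1)·(-2) = -8 - 2 = -10
e × f = (3, 14, -10)
d · (e × f) = 5·3 + 2·14 + 2·(-10) = 15 + 28 - 20 = 23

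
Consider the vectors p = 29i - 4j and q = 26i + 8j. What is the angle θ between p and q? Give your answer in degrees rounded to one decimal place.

25.0

p · q = 29·26 + (-4)·8 = 754 - 32 = 722
|p|² = 841 + 16 = 857,  |p| = √857 ≈ 29.274562
|q|² = 676 + 64 = 740,  |q| = √740 ≈ 27.202941
cos θ = 722 / (29.274562 · 27.202941) ≈ 0.90663
θ = arccos(0.90663) ≈ 25.0°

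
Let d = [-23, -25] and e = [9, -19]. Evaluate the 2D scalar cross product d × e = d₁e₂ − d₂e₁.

662

(-23)·(-19) - (-25)·9 = 437 - (-225) = 662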